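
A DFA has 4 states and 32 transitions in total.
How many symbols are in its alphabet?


Each state has exactly one transition per symbol.
|alphabet| = transitions / states = 32 / 4 = 8

8


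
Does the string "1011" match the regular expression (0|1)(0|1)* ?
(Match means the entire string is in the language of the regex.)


|string| = 4; first = '1'; last = '1'

Yes, "1011" matches (0|1)(0|1)*


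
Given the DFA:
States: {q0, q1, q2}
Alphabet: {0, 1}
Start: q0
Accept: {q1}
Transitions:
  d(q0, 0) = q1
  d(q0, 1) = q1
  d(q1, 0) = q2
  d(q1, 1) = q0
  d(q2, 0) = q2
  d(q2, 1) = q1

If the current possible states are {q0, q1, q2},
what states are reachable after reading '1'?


Apply transition on '1' from each current state:
  d(q0, 1) = q1
  d(q1, 1) = q0
  d(q2, 1) = q1

{q0, q1}


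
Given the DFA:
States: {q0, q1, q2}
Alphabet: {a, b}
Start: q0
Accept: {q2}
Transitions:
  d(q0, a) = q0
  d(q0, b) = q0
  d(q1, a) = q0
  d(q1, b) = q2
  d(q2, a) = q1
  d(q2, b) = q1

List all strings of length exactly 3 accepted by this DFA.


All strings of length 3: 8 total
Accepted: 0

None


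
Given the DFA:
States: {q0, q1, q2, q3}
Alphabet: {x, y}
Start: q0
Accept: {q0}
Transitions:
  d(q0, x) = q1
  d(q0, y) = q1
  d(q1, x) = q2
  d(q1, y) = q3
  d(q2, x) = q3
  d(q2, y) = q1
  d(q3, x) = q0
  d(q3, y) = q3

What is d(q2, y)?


Looking up transition d(q2, y)

q1


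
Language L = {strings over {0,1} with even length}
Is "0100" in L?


length = 4; 4 mod 2 = 0

Yes, "0100" is in L


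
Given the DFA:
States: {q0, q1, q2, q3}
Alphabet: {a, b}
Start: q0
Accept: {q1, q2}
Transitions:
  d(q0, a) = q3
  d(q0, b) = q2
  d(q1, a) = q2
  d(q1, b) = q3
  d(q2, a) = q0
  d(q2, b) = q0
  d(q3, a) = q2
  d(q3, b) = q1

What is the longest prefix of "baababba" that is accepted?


Run the DFA, marking each prefix where the state is accepting:
  "" -> q0 [reject]
  "b" -> q2 [accept]
  "ba" -> q0 [reject]
  "baa" -> q3 [reject]
  "baab" -> q1 [accept]
  "baaba" -> q2 [accept]
  "baabab" -> q0 [reject]
  "baababb" -> q2 [accept]
  "baababba" -> q0 [reject]

"baababb"


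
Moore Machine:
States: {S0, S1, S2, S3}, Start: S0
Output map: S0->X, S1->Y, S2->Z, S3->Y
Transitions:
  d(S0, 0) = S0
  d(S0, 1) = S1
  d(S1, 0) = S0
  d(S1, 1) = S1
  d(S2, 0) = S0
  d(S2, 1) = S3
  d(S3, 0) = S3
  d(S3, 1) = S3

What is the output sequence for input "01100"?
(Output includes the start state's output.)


Start: S0 (output X)
  --0--> S0 (output X)
  --1--> S1 (output Y)
  --1--> S1 (output Y)
  --0--> S0 (output X)
  --0--> S0 (output X)

"XXYYXX"


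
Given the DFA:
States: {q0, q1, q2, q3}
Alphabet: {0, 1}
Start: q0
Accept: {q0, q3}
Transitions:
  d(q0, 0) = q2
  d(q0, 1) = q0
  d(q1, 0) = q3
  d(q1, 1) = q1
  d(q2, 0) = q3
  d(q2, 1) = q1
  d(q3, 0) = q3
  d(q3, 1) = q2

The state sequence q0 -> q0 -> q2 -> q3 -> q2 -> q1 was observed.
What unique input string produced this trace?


Trace back each transition to find the symbol:
  q0 --[1]--> q0
  q0 --[0]--> q2
  q2 --[0]--> q3
  q3 --[1]--> q2
  q2 --[1]--> q1

"10011"


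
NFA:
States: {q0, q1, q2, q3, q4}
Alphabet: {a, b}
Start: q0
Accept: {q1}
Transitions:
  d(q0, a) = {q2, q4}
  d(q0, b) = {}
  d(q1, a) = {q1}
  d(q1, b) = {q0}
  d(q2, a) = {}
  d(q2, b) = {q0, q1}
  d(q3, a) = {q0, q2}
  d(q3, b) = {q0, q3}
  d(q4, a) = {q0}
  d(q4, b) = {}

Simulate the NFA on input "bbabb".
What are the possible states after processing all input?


Start: {q0}
  --b--> {}
  --b--> {}
  --a--> {}
  --b--> {}
  --b--> {}

{} (empty set, no valid transitions)


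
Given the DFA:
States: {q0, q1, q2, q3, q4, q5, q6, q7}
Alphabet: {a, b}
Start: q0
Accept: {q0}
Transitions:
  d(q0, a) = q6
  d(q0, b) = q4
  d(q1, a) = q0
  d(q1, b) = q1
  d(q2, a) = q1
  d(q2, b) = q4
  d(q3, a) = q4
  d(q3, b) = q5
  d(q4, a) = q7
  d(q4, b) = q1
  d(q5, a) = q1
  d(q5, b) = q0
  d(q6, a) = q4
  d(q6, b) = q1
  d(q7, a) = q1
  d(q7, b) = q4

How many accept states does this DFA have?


Accept states listed: {q0}
Counting: q0(1)

1


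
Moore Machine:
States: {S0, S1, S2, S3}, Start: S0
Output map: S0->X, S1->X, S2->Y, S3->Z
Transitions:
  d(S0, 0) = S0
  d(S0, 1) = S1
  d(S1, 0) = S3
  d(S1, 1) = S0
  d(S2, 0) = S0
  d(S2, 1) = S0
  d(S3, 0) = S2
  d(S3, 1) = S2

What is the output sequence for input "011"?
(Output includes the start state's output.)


Start: S0 (output X)
  --0--> S0 (output X)
  --1--> S1 (output X)
  --1--> S0 (output X)

"XXXX"


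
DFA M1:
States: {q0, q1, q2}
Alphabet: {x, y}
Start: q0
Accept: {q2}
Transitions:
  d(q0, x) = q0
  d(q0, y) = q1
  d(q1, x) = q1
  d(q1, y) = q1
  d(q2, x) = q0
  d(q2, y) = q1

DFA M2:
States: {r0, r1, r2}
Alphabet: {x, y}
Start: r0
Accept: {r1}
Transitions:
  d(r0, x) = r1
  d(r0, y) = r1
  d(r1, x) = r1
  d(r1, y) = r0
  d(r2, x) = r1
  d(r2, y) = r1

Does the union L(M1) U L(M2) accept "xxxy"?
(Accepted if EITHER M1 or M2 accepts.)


M1: final=q1 accepted=False
M2: final=r0 accepted=False

No, union rejects (neither accepts)


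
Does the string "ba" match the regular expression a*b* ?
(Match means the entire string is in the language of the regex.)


|string| = 2; first = 'b'; last = 'a'

No, "ba" does not match a*b*


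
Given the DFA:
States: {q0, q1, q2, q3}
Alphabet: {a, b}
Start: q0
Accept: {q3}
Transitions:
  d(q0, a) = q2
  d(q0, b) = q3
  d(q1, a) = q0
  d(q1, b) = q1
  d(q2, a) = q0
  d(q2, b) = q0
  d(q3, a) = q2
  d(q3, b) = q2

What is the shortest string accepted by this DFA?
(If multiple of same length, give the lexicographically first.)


BFS by string length (lex-first path to each state shown):
  len 0: q0<-""
  len 1: q2<-"a", q3<-"b"
Found accept state at length 1.

"b"


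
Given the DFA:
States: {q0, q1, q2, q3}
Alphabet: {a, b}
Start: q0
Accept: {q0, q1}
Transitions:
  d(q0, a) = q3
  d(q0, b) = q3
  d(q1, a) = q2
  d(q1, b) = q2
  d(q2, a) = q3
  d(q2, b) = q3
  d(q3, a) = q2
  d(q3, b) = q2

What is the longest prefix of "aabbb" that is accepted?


Run the DFA, marking each prefix where the state is accepting:
  "" -> q0 [accept]
  "a" -> q3 [reject]
  "aa" -> q2 [reject]
  "aab" -> q3 [reject]
  "aabb" -> q2 [reject]
  "aabbb" -> q3 [reject]

""


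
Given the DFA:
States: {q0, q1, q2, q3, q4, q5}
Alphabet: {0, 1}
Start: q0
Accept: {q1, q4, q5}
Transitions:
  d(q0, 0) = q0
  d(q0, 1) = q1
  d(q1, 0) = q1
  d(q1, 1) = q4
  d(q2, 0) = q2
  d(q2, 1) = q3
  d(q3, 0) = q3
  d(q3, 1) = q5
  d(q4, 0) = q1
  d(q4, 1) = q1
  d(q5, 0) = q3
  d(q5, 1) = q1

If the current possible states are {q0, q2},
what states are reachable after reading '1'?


Apply transition on '1' from each current state:
  d(q0, 1) = q1
  d(q2, 1) = q3

{q1, q3}


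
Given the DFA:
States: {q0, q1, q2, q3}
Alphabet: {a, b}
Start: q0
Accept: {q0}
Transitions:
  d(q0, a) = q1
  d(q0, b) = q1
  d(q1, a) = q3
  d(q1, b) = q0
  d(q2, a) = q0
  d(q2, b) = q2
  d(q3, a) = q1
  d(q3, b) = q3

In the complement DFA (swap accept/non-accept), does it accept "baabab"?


Trace: q0 -> q1 -> q3 -> q1 -> q0 -> q1 -> q0
Final: q0
Original accept: {q0}
Complement: q0 is in original accept

No, complement rejects (original accepts)


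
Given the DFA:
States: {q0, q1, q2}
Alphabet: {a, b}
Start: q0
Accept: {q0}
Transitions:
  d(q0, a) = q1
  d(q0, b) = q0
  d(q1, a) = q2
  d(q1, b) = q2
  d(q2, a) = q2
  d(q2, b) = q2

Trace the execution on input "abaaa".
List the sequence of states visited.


Input: abaaa
d(q0, a) = q1
d(q1, b) = q2
d(q2, a) = q2
d(q2, a) = q2
d(q2, a) = q2


q0 -> q1 -> q2 -> q2 -> q2 -> q2


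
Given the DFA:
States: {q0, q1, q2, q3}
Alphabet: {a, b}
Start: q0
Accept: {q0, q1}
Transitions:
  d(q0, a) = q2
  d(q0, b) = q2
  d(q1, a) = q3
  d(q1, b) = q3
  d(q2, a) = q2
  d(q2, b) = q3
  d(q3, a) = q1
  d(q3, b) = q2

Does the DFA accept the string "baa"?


Trace: q0 -> q2 -> q2 -> q2
Final state: q2
Accept states: {q0, q1}

No, rejected (final state q2 is not an accept state)


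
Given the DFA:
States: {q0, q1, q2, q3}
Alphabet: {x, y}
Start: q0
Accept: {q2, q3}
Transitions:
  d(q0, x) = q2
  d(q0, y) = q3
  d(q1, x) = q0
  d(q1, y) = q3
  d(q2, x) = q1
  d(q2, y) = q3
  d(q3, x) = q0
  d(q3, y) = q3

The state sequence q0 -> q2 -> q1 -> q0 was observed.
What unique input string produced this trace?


Trace back each transition to find the symbol:
  q0 --[x]--> q2
  q2 --[x]--> q1
  q1 --[x]--> q0

"xxx"


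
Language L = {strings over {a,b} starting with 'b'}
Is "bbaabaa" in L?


first symbol = 'b'

Yes, "bbaabaa" is in L


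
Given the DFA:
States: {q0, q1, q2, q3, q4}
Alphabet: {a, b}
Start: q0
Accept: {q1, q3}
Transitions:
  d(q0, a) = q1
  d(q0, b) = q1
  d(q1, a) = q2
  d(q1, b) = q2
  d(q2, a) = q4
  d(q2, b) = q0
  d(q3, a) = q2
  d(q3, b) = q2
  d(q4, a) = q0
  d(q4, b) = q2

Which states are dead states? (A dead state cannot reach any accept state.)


Forward reachability from each state:
  q0 -> reaches accept state q1 (live)
  q1 -> reaches accept state q1 (live)
  q2 -> reaches accept state q1 (live)
  q3 -> reaches accept state q1 (live)
  q4 -> reaches accept state q1 (live)

None (all states can reach an accept state)


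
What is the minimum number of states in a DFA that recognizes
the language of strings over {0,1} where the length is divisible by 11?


States track (length) mod 11.
Need 11 states: one per remainder 0..10; accept = remainder 0.

11


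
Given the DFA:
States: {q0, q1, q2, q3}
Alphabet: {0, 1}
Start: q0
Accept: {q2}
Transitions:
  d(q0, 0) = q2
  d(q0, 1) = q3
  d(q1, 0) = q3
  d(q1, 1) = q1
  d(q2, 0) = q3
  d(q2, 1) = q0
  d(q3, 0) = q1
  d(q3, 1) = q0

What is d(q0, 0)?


Looking up transition d(q0, 0)

q2


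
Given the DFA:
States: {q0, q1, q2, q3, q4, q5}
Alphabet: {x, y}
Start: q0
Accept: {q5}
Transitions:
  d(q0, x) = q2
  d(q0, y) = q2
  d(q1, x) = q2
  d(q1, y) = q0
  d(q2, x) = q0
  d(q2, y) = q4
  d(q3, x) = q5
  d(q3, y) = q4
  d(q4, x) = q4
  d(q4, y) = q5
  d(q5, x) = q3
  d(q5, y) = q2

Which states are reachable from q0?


BFS from q0:
  layer 0: {q0}
  layer 1: {q2}
  layer 2: {q4}
  layer 3: {q5}
  layer 4: {q3}

{q0, q2, q3, q4, q5}


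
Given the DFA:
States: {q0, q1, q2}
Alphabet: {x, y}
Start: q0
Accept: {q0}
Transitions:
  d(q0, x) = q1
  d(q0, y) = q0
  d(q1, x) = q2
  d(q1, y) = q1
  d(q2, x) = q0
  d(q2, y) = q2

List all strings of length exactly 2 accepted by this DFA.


All strings of length 2: 4 total
Accepted: 1

"yy"


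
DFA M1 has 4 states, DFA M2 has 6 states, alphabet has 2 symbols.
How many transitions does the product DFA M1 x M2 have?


Product DFA has 4 * 6 = 24 states.
Each has 2 transitions: 24 * 2 = 48

48


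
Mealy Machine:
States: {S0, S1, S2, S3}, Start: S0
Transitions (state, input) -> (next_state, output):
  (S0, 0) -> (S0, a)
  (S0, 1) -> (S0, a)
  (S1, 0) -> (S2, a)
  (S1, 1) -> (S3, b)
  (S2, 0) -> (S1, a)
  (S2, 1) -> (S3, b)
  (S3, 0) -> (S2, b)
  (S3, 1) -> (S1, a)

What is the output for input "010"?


Step-by-step:
  (S0, 0) -> (S0, a)
  (S0, 1) -> (S0, a)
  (S0, 0) -> (S0, a)

"aaa"


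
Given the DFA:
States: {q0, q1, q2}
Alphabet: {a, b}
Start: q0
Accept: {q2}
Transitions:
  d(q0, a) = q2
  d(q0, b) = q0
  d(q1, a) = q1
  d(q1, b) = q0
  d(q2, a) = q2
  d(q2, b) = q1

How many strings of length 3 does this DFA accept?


Enumerating all length-3 strings:
  "aaa" -> q2 [accept]
  "aab" -> q1 [reject]
  "aba" -> q1 [reject]
  "abb" -> q0 [reject]
  "baa" -> q2 [accept]
  "bab" -> q1 [reject]
  "bba" -> q2 [accept]
  "bbb" -> q0 [reject]

3 out of 8


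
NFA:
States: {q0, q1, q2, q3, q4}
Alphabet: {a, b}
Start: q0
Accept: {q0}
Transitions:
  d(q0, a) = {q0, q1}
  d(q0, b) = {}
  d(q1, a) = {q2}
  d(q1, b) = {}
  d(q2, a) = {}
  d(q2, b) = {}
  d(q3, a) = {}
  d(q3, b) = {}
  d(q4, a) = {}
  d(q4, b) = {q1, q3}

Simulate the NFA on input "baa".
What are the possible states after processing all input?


Start: {q0}
  --b--> {}
  --a--> {}
  --a--> {}

{} (empty set, no valid transitions)


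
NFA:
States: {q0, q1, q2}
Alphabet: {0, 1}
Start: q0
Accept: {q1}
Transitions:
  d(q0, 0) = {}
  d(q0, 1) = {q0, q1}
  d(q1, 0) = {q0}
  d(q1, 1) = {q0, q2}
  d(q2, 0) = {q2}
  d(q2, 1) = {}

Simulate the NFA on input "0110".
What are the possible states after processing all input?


Start: {q0}
  --0--> {}
  --1--> {}
  --1--> {}
  --0--> {}

{} (empty set, no valid transitions)


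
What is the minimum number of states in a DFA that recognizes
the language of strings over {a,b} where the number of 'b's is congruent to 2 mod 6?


States track (count of 'b') mod 6.
Need 6 states: one per remainder 0..5; accept = remainder 2.

6


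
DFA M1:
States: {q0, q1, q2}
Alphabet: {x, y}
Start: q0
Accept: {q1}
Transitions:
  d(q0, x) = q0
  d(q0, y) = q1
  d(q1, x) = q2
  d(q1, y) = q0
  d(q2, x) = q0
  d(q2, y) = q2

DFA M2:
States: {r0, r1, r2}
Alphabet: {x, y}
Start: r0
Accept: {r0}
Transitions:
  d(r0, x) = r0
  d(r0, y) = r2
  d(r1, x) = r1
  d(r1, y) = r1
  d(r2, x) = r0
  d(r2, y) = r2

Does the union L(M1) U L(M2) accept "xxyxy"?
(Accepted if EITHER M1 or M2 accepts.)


M1: final=q2 accepted=False
M2: final=r2 accepted=False

No, union rejects (neither accepts)


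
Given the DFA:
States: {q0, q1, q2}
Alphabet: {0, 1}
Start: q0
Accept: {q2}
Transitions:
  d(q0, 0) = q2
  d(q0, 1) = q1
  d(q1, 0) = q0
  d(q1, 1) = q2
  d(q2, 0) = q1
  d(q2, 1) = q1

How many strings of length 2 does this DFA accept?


Enumerating all length-2 strings:
  "00" -> q1 [reject]
  "01" -> q1 [reject]
  "10" -> q0 [reject]
  "11" -> q2 [accept]

1 out of 4


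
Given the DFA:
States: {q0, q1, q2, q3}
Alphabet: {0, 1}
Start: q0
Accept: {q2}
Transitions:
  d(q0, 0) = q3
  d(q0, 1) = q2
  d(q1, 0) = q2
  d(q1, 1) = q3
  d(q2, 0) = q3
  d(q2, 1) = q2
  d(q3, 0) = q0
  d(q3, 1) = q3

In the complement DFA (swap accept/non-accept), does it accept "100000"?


Trace: q0 -> q2 -> q3 -> q0 -> q3 -> q0 -> q3
Final: q3
Original accept: {q2}
Complement: q3 is not in original accept

Yes, complement accepts (original rejects)


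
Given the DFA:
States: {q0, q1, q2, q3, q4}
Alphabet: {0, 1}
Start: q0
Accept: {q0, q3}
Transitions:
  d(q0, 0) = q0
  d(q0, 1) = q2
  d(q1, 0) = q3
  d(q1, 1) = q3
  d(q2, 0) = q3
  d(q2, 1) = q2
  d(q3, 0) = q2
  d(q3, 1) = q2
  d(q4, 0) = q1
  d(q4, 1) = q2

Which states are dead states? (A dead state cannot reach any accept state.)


Forward reachability from each state:
  q0 -> reaches accept state q0 (live)
  q1 -> reaches accept state q3 (live)
  q2 -> reaches accept state q3 (live)
  q3 -> reaches accept state q3 (live)
  q4 -> reaches accept state q3 (live)

None (all states can reach an accept state)


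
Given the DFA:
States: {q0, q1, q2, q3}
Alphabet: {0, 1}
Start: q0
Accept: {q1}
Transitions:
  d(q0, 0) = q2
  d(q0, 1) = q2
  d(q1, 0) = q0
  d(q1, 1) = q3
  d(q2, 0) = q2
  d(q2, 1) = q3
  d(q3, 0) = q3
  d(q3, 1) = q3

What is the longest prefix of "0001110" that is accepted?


Run the DFA, marking each prefix where the state is accepting:
  "" -> q0 [reject]
  "0" -> q2 [reject]
  "00" -> q2 [reject]
  "000" -> q2 [reject]
  "0001" -> q3 [reject]
  "00011" -> q3 [reject]
  "000111" -> q3 [reject]
  "0001110" -> q3 [reject]

No prefix is accepted


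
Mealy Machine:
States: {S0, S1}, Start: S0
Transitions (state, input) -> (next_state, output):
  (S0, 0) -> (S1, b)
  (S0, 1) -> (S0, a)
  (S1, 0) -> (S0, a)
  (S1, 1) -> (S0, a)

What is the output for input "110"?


Step-by-step:
  (S0, 1) -> (S0, a)
  (S0, 1) -> (S0, a)
  (S0, 0) -> (S1, b)

"aab"


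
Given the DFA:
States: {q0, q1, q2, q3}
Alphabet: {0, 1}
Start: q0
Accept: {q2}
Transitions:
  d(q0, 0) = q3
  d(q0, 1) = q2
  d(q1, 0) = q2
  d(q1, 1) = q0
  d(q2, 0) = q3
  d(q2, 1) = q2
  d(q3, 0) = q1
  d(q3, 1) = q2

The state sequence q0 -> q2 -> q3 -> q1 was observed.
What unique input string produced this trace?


Trace back each transition to find the symbol:
  q0 --[1]--> q2
  q2 --[0]--> q3
  q3 --[0]--> q1

"100"


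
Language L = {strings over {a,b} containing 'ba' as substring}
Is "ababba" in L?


'ba' occurs at index 1

Yes, "ababba" is in L


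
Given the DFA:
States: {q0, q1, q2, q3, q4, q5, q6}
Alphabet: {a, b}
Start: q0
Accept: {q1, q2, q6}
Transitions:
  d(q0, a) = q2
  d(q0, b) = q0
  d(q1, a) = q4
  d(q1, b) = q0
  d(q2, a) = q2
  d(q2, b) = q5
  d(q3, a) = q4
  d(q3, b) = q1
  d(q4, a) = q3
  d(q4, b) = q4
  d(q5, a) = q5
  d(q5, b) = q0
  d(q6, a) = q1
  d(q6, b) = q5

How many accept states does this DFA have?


Accept states listed: {q1, q2, q6}
Counting: q1(1) q2(2) q6(3)

3


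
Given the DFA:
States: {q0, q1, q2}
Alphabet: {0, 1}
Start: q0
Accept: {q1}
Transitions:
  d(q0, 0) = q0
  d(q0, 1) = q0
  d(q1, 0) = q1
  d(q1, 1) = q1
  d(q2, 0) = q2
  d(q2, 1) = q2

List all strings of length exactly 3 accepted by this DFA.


All strings of length 3: 8 total
Accepted: 0

None


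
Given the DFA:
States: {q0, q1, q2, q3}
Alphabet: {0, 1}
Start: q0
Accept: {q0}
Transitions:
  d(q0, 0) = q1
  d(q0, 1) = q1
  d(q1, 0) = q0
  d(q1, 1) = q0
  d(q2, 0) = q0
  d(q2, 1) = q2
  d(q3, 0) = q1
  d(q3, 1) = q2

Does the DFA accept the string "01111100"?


Trace: q0 -> q1 -> q0 -> q1 -> q0 -> q1 -> q0 -> q1 -> q0
Final state: q0
Accept states: {q0}

Yes, accepted (final state q0 is an accept state)


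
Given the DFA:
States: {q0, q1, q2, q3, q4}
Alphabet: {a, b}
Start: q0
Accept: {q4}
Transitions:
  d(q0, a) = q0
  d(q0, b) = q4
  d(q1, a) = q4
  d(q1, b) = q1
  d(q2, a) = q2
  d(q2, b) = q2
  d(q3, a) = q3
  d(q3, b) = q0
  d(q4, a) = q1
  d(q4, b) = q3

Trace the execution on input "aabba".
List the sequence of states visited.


Input: aabba
d(q0, a) = q0
d(q0, a) = q0
d(q0, b) = q4
d(q4, b) = q3
d(q3, a) = q3


q0 -> q0 -> q0 -> q4 -> q3 -> q3


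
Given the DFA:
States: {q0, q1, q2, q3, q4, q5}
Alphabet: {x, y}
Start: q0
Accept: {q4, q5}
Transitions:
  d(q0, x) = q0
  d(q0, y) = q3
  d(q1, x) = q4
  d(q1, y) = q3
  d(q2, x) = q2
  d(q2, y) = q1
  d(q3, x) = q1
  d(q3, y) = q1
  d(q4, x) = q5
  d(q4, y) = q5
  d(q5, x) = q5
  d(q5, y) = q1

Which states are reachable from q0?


BFS from q0:
  layer 0: {q0}
  layer 1: {q3}
  layer 2: {q1}
  layer 3: {q4}
  layer 4: {q5}

{q0, q1, q3, q4, q5}


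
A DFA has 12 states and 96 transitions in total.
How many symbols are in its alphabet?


Each state has exactly one transition per symbol.
|alphabet| = transitions / states = 96 / 12 = 8

8


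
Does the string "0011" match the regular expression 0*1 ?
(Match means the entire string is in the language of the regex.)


|string| = 4; first = '0'; last = '1'

No, "0011" does not match 0*1


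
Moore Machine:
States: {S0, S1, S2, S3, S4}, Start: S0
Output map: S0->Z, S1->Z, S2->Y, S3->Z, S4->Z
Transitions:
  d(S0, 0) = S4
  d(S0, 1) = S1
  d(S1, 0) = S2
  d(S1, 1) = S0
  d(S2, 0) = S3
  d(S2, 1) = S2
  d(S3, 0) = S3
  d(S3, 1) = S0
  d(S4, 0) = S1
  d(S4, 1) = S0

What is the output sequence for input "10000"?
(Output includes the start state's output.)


Start: S0 (output Z)
  --1--> S1 (output Z)
  --0--> S2 (output Y)
  --0--> S3 (output Z)
  --0--> S3 (output Z)
  --0--> S3 (output Z)

"ZZYZZZ"


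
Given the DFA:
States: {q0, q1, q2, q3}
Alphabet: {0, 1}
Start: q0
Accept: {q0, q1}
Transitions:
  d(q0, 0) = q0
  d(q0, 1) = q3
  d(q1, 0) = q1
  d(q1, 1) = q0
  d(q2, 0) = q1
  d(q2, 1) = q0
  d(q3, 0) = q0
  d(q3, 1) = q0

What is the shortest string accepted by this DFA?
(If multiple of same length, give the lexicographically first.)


BFS by string length (lex-first path to each state shown):
  len 0: q0<-""
Found accept state at length 0.

"" (empty string)


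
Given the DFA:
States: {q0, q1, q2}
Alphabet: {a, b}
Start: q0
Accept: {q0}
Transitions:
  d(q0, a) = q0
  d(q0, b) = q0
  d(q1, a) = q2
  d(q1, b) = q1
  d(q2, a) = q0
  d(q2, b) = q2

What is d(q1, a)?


Looking up transition d(q1, a)

q2


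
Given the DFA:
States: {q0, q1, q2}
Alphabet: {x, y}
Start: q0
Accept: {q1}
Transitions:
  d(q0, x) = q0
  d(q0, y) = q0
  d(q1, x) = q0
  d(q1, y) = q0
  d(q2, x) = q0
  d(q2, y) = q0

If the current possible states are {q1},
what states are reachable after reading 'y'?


Apply transition on 'y' from each current state:
  d(q1, y) = q0

{q0}


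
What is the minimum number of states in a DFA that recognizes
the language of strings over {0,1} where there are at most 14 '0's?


States: count = 0, 1, ..., 14 (all accepting; 15 states), plus a dead state for count > 14.
Total: 15 + 1 = 16.

16


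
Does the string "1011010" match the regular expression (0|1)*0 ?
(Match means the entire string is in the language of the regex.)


|string| = 7; first = '1'; last = '0'

Yes, "1011010" matches (0|1)*0


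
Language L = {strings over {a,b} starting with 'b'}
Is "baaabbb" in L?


first symbol = 'b'

Yes, "baaabbb" is in L


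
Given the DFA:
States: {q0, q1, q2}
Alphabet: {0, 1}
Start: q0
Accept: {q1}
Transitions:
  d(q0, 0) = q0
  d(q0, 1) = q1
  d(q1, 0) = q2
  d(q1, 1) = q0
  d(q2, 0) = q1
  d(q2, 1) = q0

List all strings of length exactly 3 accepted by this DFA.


All strings of length 3: 8 total
Accepted: 3

"001", "100", "111"


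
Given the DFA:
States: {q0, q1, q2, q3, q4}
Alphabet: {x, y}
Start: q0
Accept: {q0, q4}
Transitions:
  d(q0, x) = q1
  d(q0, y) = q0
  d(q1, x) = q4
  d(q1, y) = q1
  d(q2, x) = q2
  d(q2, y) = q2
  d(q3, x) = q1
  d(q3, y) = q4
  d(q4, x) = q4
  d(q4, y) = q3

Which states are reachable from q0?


BFS from q0:
  layer 0: {q0}
  layer 1: {q1}
  layer 2: {q4}
  layer 3: {q3}

{q0, q1, q3, q4}


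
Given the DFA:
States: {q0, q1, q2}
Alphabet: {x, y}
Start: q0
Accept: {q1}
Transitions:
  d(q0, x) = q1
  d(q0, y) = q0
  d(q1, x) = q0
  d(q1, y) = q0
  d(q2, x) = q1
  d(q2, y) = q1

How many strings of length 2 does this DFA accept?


Enumerating all length-2 strings:
  "xx" -> q0 [reject]
  "xy" -> q0 [reject]
  "yx" -> q1 [accept]
  "yy" -> q0 [reject]

1 out of 4


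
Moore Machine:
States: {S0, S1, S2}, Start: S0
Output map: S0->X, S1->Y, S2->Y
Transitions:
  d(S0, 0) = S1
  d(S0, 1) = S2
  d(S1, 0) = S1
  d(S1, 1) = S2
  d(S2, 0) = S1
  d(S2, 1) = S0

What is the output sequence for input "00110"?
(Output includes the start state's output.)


Start: S0 (output X)
  --0--> S1 (output Y)
  --0--> S1 (output Y)
  --1--> S2 (output Y)
  --1--> S0 (output X)
  --0--> S1 (output Y)

"XYYYXY"


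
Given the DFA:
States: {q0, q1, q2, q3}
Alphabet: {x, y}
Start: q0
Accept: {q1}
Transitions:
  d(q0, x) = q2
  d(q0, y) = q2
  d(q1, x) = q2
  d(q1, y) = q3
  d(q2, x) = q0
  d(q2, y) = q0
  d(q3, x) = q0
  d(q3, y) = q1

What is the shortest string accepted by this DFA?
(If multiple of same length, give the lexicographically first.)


BFS by string length (lex-first path to each state shown):
  len 0: q0<-""
  len 1: q2<-"x"
  len 2: q0<-"xx"
  len 3: q2<-"xxx"
  len 4: q0<-"xxxx"
  len 5: q2<-"xxxxx"
  len 6: q0<-"xxxxxx"
  len 7: q2<-"xxxxxxx"
  len 8: q0<-"xxxxxxxx"

No string accepted (empty language)


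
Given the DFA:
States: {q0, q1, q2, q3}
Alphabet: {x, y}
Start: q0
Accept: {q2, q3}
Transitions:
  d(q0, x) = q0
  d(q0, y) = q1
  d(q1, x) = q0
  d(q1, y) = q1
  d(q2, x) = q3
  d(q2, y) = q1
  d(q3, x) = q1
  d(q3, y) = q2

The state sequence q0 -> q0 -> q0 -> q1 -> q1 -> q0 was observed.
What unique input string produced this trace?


Trace back each transition to find the symbol:
  q0 --[x]--> q0
  q0 --[x]--> q0
  q0 --[y]--> q1
  q1 --[y]--> q1
  q1 --[x]--> q0

"xxyyx"


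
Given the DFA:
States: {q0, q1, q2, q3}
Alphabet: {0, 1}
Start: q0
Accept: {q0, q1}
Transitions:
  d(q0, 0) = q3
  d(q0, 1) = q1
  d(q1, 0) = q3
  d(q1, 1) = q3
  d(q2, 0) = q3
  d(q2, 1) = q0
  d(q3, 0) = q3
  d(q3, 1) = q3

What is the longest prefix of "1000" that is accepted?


Run the DFA, marking each prefix where the state is accepting:
  "" -> q0 [accept]
  "1" -> q1 [accept]
  "10" -> q3 [reject]
  "100" -> q3 [reject]
  "1000" -> q3 [reject]

"1"


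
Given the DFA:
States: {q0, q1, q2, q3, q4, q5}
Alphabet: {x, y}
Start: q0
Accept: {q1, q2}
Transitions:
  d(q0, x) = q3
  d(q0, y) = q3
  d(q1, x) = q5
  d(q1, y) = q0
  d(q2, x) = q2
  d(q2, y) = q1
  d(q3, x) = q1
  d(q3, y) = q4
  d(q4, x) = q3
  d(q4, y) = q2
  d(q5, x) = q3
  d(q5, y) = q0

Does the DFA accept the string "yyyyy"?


Trace: q0 -> q3 -> q4 -> q2 -> q1 -> q0
Final state: q0
Accept states: {q1, q2}

No, rejected (final state q0 is not an accept state)


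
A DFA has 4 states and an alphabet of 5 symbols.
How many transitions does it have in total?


Each state has exactly one transition per symbol.
4 * 5 = 20

20


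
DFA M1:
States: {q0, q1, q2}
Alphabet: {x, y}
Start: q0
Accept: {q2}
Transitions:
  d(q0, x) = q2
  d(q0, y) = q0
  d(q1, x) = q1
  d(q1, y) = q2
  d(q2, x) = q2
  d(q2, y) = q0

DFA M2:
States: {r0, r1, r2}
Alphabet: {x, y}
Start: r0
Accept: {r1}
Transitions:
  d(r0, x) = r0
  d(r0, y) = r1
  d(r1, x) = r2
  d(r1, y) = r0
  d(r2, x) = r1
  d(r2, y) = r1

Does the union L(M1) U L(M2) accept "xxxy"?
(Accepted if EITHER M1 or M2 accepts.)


M1: final=q0 accepted=False
M2: final=r1 accepted=True

Yes, union accepts


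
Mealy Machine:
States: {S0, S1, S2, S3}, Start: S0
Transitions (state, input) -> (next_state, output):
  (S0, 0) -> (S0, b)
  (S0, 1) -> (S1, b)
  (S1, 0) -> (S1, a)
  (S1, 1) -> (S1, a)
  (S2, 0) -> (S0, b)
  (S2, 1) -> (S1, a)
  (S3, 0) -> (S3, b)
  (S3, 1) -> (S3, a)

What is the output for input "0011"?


Step-by-step:
  (S0, 0) -> (S0, b)
  (S0, 0) -> (S0, b)
  (S0, 1) -> (S1, b)
  (S1, 1) -> (S1, a)

"bbba"


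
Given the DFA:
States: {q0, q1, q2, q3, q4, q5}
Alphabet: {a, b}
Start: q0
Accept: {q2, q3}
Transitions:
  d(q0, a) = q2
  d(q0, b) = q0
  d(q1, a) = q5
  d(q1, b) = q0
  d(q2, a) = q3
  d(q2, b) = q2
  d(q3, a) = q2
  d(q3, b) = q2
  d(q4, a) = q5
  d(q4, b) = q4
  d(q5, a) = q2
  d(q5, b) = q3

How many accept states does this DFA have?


Accept states listed: {q2, q3}
Counting: q2(1) q3(2)

2


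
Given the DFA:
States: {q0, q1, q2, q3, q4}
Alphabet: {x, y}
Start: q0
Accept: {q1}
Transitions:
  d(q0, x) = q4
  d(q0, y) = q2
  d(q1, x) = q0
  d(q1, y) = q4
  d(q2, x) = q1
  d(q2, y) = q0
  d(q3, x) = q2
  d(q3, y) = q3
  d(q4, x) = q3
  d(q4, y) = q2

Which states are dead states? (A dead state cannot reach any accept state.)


Forward reachability from each state:
  q0 -> reaches accept state q1 (live)
  q1 -> reaches accept state q1 (live)
  q2 -> reaches accept state q1 (live)
  q3 -> reaches accept state q1 (live)
  q4 -> reaches accept state q1 (live)

None (all states can reach an accept state)


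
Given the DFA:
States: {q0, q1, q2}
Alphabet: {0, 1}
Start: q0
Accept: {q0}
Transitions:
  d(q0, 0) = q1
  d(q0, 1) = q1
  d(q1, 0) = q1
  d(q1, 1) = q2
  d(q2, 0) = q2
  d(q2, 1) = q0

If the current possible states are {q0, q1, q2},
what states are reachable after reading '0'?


Apply transition on '0' from each current state:
  d(q0, 0) = q1
  d(q1, 0) = q1
  d(q2, 0) = q2

{q1, q2}


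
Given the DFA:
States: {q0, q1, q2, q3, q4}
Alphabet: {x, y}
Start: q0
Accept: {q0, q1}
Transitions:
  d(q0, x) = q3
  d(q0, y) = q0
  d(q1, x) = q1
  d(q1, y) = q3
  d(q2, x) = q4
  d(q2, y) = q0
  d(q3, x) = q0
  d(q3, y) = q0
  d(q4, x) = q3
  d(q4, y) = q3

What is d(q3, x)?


Looking up transition d(q3, x)

q0


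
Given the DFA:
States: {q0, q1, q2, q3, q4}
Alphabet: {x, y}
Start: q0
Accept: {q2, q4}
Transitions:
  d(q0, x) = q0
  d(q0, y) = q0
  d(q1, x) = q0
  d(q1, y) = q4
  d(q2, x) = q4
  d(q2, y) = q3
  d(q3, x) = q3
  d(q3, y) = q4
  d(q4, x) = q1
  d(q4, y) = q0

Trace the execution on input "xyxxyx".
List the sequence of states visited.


Input: xyxxyx
d(q0, x) = q0
d(q0, y) = q0
d(q0, x) = q0
d(q0, x) = q0
d(q0, y) = q0
d(q0, x) = q0


q0 -> q0 -> q0 -> q0 -> q0 -> q0 -> q0


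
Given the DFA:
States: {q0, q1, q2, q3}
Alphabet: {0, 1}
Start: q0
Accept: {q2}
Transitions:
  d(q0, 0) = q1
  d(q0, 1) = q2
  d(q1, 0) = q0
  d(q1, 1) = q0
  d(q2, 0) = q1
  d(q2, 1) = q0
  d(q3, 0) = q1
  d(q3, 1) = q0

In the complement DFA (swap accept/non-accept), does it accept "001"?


Trace: q0 -> q1 -> q0 -> q2
Final: q2
Original accept: {q2}
Complement: q2 is in original accept

No, complement rejects (original accepts)


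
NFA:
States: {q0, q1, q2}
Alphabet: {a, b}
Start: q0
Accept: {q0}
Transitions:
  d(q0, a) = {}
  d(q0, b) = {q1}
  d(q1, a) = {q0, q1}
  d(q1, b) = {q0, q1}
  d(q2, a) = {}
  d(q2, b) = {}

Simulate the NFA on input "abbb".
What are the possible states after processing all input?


Start: {q0}
  --a--> {}
  --b--> {}
  --b--> {}
  --b--> {}

{} (empty set, no valid transitions)


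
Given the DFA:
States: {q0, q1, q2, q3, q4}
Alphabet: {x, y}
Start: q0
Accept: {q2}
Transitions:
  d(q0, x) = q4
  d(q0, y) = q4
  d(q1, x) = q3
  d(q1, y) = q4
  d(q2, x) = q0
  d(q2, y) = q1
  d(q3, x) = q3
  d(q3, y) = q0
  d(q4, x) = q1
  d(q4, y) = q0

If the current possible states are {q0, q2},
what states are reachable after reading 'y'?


Apply transition on 'y' from each current state:
  d(q0, y) = q4
  d(q2, y) = q1

{q1, q4}


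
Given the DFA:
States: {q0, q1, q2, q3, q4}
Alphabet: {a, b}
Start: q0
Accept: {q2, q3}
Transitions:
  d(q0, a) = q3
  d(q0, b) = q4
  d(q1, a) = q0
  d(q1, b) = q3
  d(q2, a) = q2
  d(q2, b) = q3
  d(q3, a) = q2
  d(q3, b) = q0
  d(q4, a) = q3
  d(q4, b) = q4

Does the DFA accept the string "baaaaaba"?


Trace: q0 -> q4 -> q3 -> q2 -> q2 -> q2 -> q2 -> q3 -> q2
Final state: q2
Accept states: {q2, q3}

Yes, accepted (final state q2 is an accept state)


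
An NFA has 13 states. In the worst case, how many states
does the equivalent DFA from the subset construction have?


Subset construction: one DFA state per subset of NFA states.
2^13 = 8192

8192


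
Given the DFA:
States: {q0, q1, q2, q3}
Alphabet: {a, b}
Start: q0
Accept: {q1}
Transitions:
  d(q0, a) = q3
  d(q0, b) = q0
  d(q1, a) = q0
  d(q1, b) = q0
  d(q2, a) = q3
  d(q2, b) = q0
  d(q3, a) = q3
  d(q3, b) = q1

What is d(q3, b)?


Looking up transition d(q3, b)

q1


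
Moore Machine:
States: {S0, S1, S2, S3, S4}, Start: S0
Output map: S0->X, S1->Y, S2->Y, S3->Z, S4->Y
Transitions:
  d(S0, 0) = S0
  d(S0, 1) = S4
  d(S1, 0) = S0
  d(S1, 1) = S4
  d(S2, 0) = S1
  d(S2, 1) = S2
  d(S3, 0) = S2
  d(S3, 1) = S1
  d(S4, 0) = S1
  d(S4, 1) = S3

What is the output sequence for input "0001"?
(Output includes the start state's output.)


Start: S0 (output X)
  --0--> S0 (output X)
  --0--> S0 (output X)
  --0--> S0 (output X)
  --1--> S4 (output Y)

"XXXXY"


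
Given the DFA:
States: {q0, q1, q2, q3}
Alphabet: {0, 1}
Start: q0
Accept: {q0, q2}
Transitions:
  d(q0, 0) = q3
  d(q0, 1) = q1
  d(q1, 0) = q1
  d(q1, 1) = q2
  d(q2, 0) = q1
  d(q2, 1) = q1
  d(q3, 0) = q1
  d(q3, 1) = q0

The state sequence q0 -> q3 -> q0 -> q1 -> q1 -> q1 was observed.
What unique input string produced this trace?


Trace back each transition to find the symbol:
  q0 --[0]--> q3
  q3 --[1]--> q0
  q0 --[1]--> q1
  q1 --[0]--> q1
  q1 --[0]--> q1

"01100"


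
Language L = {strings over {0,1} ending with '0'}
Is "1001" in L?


last symbol = '1'

No, "1001" is not in L


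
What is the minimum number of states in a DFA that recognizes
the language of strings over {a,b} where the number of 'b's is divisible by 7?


States track (count of 'b') mod 7.
Need 7 states: one per remainder 0..6; accept = remainder 0.

7


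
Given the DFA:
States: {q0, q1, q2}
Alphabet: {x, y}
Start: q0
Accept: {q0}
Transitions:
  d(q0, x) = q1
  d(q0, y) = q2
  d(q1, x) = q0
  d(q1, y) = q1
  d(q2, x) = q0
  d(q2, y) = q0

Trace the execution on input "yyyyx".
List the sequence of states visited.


Input: yyyyx
d(q0, y) = q2
d(q2, y) = q0
d(q0, y) = q2
d(q2, y) = q0
d(q0, x) = q1


q0 -> q2 -> q0 -> q2 -> q0 -> q1


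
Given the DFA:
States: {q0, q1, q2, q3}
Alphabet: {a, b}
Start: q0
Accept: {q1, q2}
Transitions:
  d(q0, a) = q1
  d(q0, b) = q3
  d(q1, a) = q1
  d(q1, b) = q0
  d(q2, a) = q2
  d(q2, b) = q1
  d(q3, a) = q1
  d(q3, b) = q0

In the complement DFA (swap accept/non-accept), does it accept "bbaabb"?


Trace: q0 -> q3 -> q0 -> q1 -> q1 -> q0 -> q3
Final: q3
Original accept: {q1, q2}
Complement: q3 is not in original accept

Yes, complement accepts (original rejects)


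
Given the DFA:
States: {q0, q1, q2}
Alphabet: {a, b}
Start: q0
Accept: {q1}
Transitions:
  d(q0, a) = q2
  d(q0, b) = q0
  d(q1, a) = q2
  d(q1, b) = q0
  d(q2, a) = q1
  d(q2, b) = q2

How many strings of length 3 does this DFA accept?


Enumerating all length-3 strings:
  "aaa" -> q2 [reject]
  "aab" -> q0 [reject]
  "aba" -> q1 [accept]
  "abb" -> q2 [reject]
  "baa" -> q1 [accept]
  "bab" -> q2 [reject]
  "bba" -> q2 [reject]
  "bbb" -> q0 [reject]

2 out of 8


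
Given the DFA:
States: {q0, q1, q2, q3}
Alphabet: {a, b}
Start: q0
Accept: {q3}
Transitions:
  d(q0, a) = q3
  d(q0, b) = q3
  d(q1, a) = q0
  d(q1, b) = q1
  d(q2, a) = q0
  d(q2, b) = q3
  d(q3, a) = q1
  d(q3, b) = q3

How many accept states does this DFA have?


Accept states listed: {q3}
Counting: q3(1)

1


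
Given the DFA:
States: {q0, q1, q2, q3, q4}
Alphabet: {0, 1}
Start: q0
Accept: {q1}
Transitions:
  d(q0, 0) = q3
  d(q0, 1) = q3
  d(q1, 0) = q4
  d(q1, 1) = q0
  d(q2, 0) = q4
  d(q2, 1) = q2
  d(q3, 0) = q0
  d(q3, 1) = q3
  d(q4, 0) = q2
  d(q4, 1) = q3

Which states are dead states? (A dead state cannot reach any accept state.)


Forward reachability from each state:
  q0 -> reaches {q0, q3}, no accept state (dead)
  q1 -> reaches accept state q1 (live)
  q2 -> reaches {q0, q2, q3, q4}, no accept state (dead)
  q3 -> reaches {q0, q3}, no accept state (dead)
  q4 -> reaches {q0, q2, q3, q4}, no accept state (dead)

{q0, q2, q3, q4}


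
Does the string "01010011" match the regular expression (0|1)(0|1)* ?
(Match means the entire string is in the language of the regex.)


|string| = 8; first = '0'; last = '1'

Yes, "01010011" matches (0|1)(0|1)*


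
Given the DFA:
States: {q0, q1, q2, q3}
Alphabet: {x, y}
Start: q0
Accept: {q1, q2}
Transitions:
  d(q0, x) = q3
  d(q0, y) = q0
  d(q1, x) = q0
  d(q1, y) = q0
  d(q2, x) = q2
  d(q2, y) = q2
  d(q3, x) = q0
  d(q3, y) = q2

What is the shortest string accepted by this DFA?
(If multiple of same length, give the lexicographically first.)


BFS by string length (lex-first path to each state shown):
  len 0: q0<-""
  len 1: q0<-"y", q3<-"x"
  len 2: q0<-"xx", q2<-"xy", q3<-"yx"
Found accept state at length 2.

"xy"


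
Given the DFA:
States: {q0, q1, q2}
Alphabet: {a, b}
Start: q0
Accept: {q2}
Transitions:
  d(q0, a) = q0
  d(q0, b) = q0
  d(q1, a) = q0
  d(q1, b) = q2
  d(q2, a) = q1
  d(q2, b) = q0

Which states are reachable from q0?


BFS from q0:
  layer 0: {q0}

{q0}


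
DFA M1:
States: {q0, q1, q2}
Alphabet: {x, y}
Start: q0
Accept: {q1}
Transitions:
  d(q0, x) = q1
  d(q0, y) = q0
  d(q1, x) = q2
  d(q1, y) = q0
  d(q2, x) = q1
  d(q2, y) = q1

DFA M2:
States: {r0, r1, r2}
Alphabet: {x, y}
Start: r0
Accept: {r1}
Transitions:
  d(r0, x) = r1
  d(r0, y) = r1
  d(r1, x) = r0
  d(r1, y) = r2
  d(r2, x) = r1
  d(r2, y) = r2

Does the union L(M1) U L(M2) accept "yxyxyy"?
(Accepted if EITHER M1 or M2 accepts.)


M1: final=q0 accepted=False
M2: final=r2 accepted=False

No, union rejects (neither accepts)


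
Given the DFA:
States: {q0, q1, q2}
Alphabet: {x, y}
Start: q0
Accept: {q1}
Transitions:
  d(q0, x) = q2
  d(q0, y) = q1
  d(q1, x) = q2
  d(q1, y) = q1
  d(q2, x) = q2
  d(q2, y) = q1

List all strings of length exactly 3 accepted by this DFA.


All strings of length 3: 8 total
Accepted: 4

"xxy", "xyy", "yxy", "yyy"


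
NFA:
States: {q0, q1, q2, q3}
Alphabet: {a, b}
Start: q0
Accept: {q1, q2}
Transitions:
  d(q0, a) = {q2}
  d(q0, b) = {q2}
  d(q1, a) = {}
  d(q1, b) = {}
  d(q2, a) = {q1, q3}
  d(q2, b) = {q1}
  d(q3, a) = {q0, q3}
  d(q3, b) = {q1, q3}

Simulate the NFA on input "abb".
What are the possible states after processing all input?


Start: {q0}
  --a--> {q2}
  --b--> {q1}
  --b--> {}

{} (empty set, no valid transitions)


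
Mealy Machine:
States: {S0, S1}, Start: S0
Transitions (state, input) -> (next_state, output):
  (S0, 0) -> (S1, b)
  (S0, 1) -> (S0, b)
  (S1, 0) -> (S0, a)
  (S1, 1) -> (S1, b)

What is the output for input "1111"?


Step-by-step:
  (S0, 1) -> (S0, b)
  (S0, 1) -> (S0, b)
  (S0, 1) -> (S0, b)
  (S0, 1) -> (S0, b)

"bbbb"


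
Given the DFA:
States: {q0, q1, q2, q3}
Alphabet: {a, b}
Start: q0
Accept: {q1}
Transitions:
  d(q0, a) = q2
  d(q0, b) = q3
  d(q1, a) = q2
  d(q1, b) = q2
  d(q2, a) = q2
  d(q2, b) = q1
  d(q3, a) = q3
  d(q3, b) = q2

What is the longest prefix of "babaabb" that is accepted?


Run the DFA, marking each prefix where the state is accepting:
  "" -> q0 [reject]
  "b" -> q3 [reject]
  "ba" -> q3 [reject]
  "bab" -> q2 [reject]
  "baba" -> q2 [reject]
  "babaa" -> q2 [reject]
  "babaab" -> q1 [accept]
  "babaabb" -> q2 [reject]

"babaab"


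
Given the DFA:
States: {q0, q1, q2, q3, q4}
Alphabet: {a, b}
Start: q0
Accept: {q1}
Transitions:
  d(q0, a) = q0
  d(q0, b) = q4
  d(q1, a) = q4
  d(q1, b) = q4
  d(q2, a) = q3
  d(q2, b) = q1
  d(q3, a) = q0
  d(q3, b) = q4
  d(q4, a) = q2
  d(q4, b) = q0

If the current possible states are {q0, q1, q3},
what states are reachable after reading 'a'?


Apply transition on 'a' from each current state:
  d(q0, a) = q0
  d(q1, a) = q4
  d(q3, a) = q0

{q0, q4}


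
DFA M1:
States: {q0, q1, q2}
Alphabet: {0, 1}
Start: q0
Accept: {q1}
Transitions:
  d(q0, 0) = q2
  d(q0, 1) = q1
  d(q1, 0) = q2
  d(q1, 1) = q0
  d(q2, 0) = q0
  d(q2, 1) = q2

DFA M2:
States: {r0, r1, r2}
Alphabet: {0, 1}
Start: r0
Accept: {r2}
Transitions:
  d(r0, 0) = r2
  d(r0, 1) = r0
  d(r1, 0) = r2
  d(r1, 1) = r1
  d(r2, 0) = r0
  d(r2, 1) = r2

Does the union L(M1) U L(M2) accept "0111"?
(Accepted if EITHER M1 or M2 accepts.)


M1: final=q2 accepted=False
M2: final=r2 accepted=True

Yes, union accepts


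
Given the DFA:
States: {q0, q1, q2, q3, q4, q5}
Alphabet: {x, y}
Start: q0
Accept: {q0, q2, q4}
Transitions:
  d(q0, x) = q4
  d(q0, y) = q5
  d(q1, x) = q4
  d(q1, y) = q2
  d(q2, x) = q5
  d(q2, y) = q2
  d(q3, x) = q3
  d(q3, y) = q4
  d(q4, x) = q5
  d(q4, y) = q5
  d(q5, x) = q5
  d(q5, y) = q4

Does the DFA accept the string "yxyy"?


Trace: q0 -> q5 -> q5 -> q4 -> q5
Final state: q5
Accept states: {q0, q2, q4}

No, rejected (final state q5 is not an accept state)


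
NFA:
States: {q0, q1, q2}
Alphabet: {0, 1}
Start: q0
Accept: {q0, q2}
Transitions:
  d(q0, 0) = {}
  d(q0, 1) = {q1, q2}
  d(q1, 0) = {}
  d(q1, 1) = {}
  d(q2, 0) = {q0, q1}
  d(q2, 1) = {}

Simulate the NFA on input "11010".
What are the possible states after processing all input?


Start: {q0}
  --1--> {q1, q2}
  --1--> {}
  --0--> {}
  --1--> {}
  --0--> {}

{} (empty set, no valid transitions)


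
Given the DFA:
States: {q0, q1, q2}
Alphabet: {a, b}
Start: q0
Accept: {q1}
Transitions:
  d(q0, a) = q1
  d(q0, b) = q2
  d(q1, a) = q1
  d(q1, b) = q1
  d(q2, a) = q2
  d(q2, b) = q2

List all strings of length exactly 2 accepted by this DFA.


All strings of length 2: 4 total
Accepted: 2

"aa", "ab"


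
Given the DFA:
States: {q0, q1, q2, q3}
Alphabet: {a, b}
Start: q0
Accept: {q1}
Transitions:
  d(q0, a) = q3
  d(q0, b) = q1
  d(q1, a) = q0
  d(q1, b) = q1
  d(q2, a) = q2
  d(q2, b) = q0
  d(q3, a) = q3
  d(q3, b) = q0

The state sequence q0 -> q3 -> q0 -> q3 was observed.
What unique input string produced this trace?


Trace back each transition to find the symbol:
  q0 --[a]--> q3
  q3 --[b]--> q0
  q0 --[a]--> q3

"aba"


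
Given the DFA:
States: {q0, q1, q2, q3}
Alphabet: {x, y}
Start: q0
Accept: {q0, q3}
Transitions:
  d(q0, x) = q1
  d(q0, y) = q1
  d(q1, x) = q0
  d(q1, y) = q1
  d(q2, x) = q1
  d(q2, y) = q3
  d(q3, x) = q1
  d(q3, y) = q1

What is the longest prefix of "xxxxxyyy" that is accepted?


Run the DFA, marking each prefix where the state is accepting:
  "" -> q0 [accept]
  "x" -> q1 [reject]
  "xx" -> q0 [accept]
  "xxx" -> q1 [reject]
  "xxxx" -> q0 [accept]
  "xxxxx" -> q1 [reject]
  "xxxxxy" -> q1 [reject]
  "xxxxxyy" -> q1 [reject]
  "xxxxxyyy" -> q1 [reject]

"xxxx"
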